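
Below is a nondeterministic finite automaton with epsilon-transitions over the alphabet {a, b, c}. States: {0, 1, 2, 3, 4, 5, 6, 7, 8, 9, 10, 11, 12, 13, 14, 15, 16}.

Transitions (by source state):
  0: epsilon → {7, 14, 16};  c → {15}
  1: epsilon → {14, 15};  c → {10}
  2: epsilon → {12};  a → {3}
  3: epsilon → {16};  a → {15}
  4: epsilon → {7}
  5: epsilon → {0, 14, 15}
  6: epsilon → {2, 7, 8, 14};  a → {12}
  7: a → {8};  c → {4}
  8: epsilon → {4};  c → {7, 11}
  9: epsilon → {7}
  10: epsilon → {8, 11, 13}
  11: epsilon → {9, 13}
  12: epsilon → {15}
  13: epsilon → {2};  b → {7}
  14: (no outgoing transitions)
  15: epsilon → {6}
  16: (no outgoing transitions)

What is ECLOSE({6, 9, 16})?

Start with {6, 9, 16}.
From 6 via epsilon: add 2, 7, 8, 14.
From 2 via epsilon: add 12.
From 8 via epsilon: add 4.
From 12 via epsilon: add 15.
No new states can be added; the closed set is {2, 4, 6, 7, 8, 9, 12, 14, 15, 16}.

{2, 4, 6, 7, 8, 9, 12, 14, 15, 16}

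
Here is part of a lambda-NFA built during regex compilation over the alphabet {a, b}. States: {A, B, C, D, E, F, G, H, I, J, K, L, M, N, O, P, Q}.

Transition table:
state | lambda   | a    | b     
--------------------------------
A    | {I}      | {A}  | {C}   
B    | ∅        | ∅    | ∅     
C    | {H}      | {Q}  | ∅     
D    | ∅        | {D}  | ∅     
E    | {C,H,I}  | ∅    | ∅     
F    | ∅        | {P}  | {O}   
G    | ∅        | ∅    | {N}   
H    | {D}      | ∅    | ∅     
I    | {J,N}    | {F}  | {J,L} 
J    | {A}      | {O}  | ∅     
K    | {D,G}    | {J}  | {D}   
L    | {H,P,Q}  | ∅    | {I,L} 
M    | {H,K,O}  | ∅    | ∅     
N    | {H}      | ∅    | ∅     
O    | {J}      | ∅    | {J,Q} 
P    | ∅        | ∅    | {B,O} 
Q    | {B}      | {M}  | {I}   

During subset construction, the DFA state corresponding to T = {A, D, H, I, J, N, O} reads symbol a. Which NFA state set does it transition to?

A on a → {A}.
D on a → {D}.
I on a → {F}.
J on a → {O}.
No a-transition from H, N, O.
Union after reading a: {A, D, F, O}.
Now take the lambda-closure:
From A via lambda: add I.
From O via lambda: add J.
From I via lambda: add N.
From N via lambda: add H.
No new states can be added; the closed set is {A, D, F, H, I, J, N, O}.

{A, D, F, H, I, J, N, O}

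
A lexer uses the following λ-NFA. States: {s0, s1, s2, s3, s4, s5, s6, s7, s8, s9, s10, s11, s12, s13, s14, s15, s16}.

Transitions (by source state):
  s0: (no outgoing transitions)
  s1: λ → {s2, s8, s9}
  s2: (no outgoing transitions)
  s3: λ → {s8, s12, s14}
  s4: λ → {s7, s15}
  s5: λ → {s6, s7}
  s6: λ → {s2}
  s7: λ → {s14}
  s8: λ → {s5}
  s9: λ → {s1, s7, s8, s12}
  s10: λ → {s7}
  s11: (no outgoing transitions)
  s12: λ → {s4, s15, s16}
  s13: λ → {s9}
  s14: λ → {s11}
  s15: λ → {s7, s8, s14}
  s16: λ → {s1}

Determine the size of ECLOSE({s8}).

Start with {s8}.
From s8 via λ: add s5.
From s5 via λ: add s6, s7.
From s6 via λ: add s2.
From s7 via λ: add s14.
From s14 via λ: add s11.
λ-closure = {s2, s5, s6, s7, s8, s11, s14}, which has 7 states.

7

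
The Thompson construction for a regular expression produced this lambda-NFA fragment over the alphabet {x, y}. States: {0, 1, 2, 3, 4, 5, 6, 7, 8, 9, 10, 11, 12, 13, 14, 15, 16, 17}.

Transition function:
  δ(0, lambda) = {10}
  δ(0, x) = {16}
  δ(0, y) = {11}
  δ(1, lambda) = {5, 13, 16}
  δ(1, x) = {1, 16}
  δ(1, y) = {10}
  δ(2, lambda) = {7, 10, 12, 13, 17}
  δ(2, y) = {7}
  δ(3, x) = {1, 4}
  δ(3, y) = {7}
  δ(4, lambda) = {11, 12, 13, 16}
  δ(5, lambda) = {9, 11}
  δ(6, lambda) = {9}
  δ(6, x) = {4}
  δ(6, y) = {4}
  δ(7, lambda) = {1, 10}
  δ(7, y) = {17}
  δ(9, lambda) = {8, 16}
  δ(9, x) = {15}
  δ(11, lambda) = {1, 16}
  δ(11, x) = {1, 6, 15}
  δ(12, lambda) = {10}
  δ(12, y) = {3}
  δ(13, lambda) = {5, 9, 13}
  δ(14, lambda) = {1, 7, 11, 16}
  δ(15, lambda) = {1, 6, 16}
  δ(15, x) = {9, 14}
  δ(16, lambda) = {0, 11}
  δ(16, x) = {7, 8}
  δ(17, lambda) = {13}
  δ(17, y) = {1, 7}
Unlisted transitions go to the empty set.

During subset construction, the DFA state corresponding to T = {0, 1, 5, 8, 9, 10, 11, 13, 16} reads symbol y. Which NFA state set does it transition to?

0 on y → {11}.
1 on y → {10}.
No y-transition from 5, 8, 9, 10, 11, 13, 16.
Union after reading y: {10, 11}.
Now take the lambda-closure:
From 11 via lambda: add 1, 16.
From 1 via lambda: add 5, 13.
From 16 via lambda: add 0.
From 5 via lambda: add 9.
From 9 via lambda: add 8.
No new states can be added; the closed set is {0, 1, 5, 8, 9, 10, 11, 13, 16}.

{0, 1, 5, 8, 9, 10, 11, 13, 16}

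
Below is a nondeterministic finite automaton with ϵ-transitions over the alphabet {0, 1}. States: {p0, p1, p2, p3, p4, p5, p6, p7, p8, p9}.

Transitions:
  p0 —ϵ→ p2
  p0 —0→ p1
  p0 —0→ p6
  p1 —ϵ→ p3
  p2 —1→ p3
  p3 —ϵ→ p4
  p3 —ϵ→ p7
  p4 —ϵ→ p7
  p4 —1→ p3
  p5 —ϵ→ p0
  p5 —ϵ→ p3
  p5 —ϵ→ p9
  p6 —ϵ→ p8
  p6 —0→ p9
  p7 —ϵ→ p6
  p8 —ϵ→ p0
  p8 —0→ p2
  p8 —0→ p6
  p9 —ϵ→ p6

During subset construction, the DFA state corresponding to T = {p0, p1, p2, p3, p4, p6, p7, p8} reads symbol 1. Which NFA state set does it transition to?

{p0, p2, p3, p4, p6, p7, p8}

p2 on 1 → {p3}.
p4 on 1 → {p3}.
No 1-transition from p0, p1, p3, p6, p7, p8.
Union after reading 1: {p3}.
Now take the ϵ-closure:
From p3 via ϵ: add p4, p7.
From p7 via ϵ: add p6.
From p6 via ϵ: add p8.
From p8 via ϵ: add p0.
From p0 via ϵ: add p2.
No new states can be added; the closed set is {p0, p2, p3, p4, p6, p7, p8}.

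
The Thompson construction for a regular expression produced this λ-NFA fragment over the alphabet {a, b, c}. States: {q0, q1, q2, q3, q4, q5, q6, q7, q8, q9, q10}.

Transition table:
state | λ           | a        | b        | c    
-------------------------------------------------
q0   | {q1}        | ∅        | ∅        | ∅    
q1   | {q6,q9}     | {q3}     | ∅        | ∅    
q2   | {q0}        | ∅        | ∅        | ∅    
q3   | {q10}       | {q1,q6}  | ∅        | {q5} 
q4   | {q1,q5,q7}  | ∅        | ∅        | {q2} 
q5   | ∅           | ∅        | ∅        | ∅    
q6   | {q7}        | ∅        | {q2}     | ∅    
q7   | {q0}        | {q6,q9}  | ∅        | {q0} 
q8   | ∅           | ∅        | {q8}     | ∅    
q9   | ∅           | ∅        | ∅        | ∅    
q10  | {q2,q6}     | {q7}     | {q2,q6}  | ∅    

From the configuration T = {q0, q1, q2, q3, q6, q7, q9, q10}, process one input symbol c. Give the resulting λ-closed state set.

q3 on c → {q5}.
q7 on c → {q0}.
No c-transition from q0, q1, q2, q6, q9, q10.
Union after reading c: {q0, q5}.
Now take the λ-closure:
From q0 via λ: add q1.
From q1 via λ: add q6, q9.
From q6 via λ: add q7.
No new states can be added; the closed set is {q0, q1, q5, q6, q7, q9}.

{q0, q1, q5, q6, q7, q9}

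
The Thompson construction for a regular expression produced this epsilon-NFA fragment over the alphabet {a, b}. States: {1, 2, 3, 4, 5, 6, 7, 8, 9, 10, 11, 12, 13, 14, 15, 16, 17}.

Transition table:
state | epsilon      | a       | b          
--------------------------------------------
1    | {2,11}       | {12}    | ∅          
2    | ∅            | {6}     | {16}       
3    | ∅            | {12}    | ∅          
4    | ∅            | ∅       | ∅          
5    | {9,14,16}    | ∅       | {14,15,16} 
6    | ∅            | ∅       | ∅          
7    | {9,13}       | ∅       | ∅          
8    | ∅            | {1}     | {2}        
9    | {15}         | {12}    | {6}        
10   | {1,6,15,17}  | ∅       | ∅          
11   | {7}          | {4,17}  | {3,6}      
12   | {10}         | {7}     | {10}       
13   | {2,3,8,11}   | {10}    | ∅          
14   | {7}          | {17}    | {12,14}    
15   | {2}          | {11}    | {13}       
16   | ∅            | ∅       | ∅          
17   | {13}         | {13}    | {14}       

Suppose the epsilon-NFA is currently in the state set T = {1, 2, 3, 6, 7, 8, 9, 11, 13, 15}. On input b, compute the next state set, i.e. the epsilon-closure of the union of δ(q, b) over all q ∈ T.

2 on b → {16}.
8 on b → {2}.
9 on b → {6}.
11 on b → {3, 6}.
15 on b → {13}.
No b-transition from 1, 3, 6, 7, 13.
Union after reading b: {2, 3, 6, 13, 16}.
Now take the epsilon-closure:
From 13 via epsilon: add 8, 11.
From 11 via epsilon: add 7.
From 7 via epsilon: add 9.
From 9 via epsilon: add 15.
No new states can be added; the closed set is {2, 3, 6, 7, 8, 9, 11, 13, 15, 16}.

{2, 3, 6, 7, 8, 9, 11, 13, 15, 16}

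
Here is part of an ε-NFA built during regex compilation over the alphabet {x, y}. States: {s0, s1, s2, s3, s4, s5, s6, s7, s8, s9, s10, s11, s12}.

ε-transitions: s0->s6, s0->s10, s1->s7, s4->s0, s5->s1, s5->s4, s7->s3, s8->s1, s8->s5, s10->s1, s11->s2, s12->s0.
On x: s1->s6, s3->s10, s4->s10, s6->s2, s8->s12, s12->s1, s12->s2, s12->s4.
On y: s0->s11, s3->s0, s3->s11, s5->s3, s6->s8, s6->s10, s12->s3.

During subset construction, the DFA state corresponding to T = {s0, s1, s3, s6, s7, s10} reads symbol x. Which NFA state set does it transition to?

s1 on x → {s6}.
s3 on x → {s10}.
s6 on x → {s2}.
No x-transition from s0, s7, s10.
Union after reading x: {s2, s6, s10}.
Now take the ε-closure:
From s10 via ε: add s1.
From s1 via ε: add s7.
From s7 via ε: add s3.
No new states can be added; the closed set is {s1, s2, s3, s6, s7, s10}.

{s1, s2, s3, s6, s7, s10}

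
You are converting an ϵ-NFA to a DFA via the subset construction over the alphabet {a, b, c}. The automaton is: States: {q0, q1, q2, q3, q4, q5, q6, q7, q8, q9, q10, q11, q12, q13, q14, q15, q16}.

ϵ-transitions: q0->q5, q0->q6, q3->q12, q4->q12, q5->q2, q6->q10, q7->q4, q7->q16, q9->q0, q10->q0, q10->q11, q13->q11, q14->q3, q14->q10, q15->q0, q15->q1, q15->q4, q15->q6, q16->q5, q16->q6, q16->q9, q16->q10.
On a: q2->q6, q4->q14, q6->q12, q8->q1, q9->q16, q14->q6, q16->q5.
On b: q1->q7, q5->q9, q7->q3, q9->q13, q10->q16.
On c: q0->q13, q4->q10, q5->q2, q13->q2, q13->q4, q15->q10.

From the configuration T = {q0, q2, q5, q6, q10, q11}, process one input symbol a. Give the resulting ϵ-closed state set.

q2 on a → {q6}.
q6 on a → {q12}.
No a-transition from q0, q5, q10, q11.
Union after reading a: {q6, q12}.
Now take the ϵ-closure:
From q6 via ϵ: add q10.
From q10 via ϵ: add q0, q11.
From q0 via ϵ: add q5.
From q5 via ϵ: add q2.
No new states can be added; the closed set is {q0, q2, q5, q6, q10, q11, q12}.

{q0, q2, q5, q6, q10, q11, q12}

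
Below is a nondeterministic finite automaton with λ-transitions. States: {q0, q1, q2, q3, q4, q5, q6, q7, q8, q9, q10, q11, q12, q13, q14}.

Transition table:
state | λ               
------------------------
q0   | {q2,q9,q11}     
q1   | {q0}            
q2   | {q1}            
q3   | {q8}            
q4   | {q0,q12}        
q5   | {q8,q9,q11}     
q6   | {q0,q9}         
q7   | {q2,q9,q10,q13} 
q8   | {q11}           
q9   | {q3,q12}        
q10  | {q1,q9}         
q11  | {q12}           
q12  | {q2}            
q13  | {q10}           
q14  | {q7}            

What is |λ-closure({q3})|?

8

Start with {q3}.
From q3 via λ: add q8.
From q8 via λ: add q11.
From q11 via λ: add q12.
From q12 via λ: add q2.
From q2 via λ: add q1.
From q1 via λ: add q0.
From q0 via λ: add q9.
λ-closure = {q0, q1, q2, q3, q8, q9, q11, q12}, which has 8 states.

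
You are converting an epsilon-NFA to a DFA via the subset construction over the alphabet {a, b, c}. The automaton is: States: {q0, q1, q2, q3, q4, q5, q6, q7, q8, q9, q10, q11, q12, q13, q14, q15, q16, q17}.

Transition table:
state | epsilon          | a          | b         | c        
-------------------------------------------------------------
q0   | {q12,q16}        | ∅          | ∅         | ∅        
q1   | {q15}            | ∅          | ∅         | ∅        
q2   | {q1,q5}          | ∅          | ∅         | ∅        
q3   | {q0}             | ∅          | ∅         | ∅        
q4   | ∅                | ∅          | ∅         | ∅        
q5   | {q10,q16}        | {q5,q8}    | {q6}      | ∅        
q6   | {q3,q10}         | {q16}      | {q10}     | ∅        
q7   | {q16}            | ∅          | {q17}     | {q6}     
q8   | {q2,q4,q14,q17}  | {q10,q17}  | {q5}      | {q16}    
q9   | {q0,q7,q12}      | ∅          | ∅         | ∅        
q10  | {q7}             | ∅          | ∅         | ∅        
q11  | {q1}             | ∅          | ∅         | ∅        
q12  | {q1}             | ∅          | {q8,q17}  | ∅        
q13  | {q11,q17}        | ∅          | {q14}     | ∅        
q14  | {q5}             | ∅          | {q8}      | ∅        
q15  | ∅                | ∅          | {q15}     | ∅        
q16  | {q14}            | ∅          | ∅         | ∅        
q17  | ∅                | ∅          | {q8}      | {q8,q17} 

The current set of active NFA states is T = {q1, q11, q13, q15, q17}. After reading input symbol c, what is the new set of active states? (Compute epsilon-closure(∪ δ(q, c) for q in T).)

q17 on c → {q8, q17}.
No c-transition from q1, q11, q13, q15.
Union after reading c: {q8, q17}.
Now take the epsilon-closure:
From q8 via epsilon: add q2, q4, q14.
From q2 via epsilon: add q1, q5.
From q1 via epsilon: add q15.
From q5 via epsilon: add q10, q16.
From q10 via epsilon: add q7.
No new states can be added; the closed set is {q1, q2, q4, q5, q7, q8, q10, q14, q15, q16, q17}.

{q1, q2, q4, q5, q7, q8, q10, q14, q15, q16, q17}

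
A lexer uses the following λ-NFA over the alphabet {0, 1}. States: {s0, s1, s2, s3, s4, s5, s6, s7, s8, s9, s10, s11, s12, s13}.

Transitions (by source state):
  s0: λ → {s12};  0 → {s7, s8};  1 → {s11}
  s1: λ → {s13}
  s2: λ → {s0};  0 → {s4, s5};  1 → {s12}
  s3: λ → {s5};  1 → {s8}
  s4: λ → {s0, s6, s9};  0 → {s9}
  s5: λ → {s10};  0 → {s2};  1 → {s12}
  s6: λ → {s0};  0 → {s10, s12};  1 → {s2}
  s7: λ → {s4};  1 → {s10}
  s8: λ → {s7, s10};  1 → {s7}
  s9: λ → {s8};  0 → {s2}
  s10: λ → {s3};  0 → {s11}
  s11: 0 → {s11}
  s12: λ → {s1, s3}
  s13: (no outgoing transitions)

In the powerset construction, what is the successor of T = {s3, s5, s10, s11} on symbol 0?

{s0, s1, s2, s3, s5, s10, s11, s12, s13}

s5 on 0 → {s2}.
s10 on 0 → {s11}.
s11 on 0 → {s11}.
No 0-transition from s3.
Union after reading 0: {s2, s11}.
Now take the λ-closure:
From s2 via λ: add s0.
From s0 via λ: add s12.
From s12 via λ: add s1, s3.
From s1 via λ: add s13.
From s3 via λ: add s5.
From s5 via λ: add s10.
No new states can be added; the closed set is {s0, s1, s2, s3, s5, s10, s11, s12, s13}.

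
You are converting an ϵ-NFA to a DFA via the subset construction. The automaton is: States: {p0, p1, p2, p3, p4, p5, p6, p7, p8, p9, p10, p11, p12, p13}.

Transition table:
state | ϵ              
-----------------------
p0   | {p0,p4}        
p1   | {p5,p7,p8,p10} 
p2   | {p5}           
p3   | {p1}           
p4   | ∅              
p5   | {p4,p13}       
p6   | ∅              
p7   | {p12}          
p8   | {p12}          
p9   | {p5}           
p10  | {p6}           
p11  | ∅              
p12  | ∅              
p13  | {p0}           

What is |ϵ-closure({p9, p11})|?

Start with {p9, p11}.
From p9 via ϵ: add p5.
From p5 via ϵ: add p4, p13.
From p13 via ϵ: add p0.
ϵ-closure = {p0, p4, p5, p9, p11, p13}, which has 6 states.

6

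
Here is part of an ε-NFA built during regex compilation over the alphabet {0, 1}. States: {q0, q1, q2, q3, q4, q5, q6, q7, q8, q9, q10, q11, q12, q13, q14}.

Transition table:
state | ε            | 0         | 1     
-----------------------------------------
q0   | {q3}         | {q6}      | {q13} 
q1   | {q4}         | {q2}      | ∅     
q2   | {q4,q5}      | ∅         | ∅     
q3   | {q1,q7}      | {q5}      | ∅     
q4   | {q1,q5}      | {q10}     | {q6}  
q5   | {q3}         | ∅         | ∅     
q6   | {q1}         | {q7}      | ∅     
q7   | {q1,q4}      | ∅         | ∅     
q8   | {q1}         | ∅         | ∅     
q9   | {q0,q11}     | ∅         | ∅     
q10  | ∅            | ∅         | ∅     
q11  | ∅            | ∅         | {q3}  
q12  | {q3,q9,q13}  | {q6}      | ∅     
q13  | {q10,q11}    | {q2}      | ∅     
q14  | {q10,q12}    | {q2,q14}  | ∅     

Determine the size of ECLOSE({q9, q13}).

Start with {q9, q13}.
From q9 via ε: add q0, q11.
From q13 via ε: add q10.
From q0 via ε: add q3.
From q3 via ε: add q1, q7.
From q1 via ε: add q4.
From q4 via ε: add q5.
ε-closure = {q0, q1, q3, q4, q5, q7, q9, q10, q11, q13}, which has 10 states.

10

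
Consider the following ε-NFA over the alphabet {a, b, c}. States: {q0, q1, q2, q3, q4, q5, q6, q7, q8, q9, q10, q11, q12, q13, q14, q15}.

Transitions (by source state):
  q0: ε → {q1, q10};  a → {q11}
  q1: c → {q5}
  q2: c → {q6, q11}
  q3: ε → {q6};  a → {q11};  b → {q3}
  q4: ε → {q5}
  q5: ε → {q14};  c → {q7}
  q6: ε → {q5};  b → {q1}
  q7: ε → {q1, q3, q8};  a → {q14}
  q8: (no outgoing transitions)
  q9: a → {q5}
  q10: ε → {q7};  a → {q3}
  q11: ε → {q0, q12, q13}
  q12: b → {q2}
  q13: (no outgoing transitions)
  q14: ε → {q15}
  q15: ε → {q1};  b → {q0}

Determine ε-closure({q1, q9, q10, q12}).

Start with {q1, q9, q10, q12}.
From q10 via ε: add q7.
From q7 via ε: add q3, q8.
From q3 via ε: add q6.
From q6 via ε: add q5.
From q5 via ε: add q14.
From q14 via ε: add q15.
No new states can be added; the closed set is {q1, q3, q5, q6, q7, q8, q9, q10, q12, q14, q15}.

{q1, q3, q5, q6, q7, q8, q9, q10, q12, q14, q15}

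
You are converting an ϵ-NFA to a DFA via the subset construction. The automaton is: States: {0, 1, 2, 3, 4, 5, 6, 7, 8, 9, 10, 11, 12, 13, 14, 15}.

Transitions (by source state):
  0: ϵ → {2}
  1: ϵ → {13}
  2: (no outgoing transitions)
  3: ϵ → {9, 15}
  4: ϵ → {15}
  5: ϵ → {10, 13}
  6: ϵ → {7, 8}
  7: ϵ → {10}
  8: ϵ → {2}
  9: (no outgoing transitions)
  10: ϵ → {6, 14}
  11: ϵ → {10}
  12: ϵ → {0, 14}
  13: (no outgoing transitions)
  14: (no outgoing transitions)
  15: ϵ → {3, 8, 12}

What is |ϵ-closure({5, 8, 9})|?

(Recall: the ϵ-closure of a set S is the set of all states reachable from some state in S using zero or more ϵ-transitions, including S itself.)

9

Start with {5, 8, 9}.
From 5 via ϵ: add 10, 13.
From 8 via ϵ: add 2.
From 10 via ϵ: add 6, 14.
From 6 via ϵ: add 7.
ϵ-closure = {2, 5, 6, 7, 8, 9, 10, 13, 14}, which has 9 states.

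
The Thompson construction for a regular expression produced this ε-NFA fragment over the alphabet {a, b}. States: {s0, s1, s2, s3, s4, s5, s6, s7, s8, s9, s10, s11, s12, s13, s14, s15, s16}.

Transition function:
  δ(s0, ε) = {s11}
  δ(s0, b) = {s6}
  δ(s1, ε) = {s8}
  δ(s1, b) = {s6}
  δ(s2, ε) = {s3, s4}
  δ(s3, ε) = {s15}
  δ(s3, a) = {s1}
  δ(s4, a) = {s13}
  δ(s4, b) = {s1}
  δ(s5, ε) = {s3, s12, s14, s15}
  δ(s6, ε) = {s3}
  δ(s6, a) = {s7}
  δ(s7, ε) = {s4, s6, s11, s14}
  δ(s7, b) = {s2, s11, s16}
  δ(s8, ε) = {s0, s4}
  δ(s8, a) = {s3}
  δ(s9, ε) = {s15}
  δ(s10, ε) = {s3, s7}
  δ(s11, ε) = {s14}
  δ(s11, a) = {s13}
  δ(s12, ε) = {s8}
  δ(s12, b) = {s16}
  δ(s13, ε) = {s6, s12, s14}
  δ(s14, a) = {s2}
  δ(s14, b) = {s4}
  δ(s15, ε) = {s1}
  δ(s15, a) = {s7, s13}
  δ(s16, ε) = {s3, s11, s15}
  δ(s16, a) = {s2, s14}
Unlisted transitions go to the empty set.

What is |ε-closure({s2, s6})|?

10

Start with {s2, s6}.
From s2 via ε: add s3, s4.
From s3 via ε: add s15.
From s15 via ε: add s1.
From s1 via ε: add s8.
From s8 via ε: add s0.
From s0 via ε: add s11.
From s11 via ε: add s14.
ε-closure = {s0, s1, s2, s3, s4, s6, s8, s11, s14, s15}, which has 10 states.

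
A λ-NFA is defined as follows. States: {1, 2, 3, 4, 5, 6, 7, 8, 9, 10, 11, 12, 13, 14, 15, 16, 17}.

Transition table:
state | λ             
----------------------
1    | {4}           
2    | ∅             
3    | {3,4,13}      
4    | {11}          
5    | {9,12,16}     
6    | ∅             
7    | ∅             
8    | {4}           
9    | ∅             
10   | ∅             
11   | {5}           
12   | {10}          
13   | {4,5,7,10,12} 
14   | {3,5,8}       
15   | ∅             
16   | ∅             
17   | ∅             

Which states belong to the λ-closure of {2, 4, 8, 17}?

Start with {2, 4, 8, 17}.
From 4 via λ: add 11.
From 11 via λ: add 5.
From 5 via λ: add 9, 12, 16.
From 12 via λ: add 10.
No new states can be added; the closed set is {2, 4, 5, 8, 9, 10, 11, 12, 16, 17}.

{2, 4, 5, 8, 9, 10, 11, 12, 16, 17}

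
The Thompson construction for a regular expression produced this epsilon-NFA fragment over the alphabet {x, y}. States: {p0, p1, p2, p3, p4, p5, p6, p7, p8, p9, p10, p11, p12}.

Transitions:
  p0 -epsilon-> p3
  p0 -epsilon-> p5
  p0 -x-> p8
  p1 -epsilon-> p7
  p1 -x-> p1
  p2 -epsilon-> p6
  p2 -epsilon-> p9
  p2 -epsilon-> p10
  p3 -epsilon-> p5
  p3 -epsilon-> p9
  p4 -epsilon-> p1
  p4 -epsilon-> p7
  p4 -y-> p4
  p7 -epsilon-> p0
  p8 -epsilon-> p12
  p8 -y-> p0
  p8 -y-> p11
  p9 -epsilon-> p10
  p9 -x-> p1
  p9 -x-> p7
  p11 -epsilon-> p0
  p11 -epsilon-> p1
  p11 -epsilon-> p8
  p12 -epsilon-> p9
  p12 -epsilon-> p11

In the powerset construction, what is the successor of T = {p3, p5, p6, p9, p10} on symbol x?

p9 on x → {p1, p7}.
No x-transition from p3, p5, p6, p10.
Union after reading x: {p1, p7}.
Now take the epsilon-closure:
From p7 via epsilon: add p0.
From p0 via epsilon: add p3, p5.
From p3 via epsilon: add p9.
From p9 via epsilon: add p10.
No new states can be added; the closed set is {p0, p1, p3, p5, p7, p9, p10}.

{p0, p1, p3, p5, p7, p9, p10}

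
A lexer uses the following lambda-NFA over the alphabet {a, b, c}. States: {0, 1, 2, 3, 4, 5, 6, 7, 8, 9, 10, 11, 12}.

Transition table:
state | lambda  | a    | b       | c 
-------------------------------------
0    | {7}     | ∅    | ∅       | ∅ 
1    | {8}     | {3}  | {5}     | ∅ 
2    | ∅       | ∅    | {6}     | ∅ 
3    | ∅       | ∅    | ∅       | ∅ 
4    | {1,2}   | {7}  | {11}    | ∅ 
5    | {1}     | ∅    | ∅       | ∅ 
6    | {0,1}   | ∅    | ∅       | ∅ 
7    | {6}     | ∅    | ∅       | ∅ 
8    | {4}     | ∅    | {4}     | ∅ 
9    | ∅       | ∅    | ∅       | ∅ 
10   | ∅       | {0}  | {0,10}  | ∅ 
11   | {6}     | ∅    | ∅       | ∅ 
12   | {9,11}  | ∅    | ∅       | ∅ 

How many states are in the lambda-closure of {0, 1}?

7

Start with {0, 1}.
From 0 via lambda: add 7.
From 1 via lambda: add 8.
From 7 via lambda: add 6.
From 8 via lambda: add 4.
From 4 via lambda: add 2.
lambda-closure = {0, 1, 2, 4, 6, 7, 8}, which has 7 states.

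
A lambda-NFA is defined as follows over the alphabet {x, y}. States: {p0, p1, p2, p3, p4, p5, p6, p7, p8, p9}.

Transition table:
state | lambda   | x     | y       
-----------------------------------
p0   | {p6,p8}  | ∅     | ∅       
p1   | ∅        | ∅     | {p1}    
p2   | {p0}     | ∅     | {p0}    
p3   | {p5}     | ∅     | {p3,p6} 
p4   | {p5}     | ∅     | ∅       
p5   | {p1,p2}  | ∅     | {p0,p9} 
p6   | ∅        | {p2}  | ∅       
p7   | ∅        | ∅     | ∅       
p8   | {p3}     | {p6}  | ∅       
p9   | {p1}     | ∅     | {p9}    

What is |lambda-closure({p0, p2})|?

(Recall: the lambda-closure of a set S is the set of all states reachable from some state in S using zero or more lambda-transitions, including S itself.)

7

Start with {p0, p2}.
From p0 via lambda: add p6, p8.
From p8 via lambda: add p3.
From p3 via lambda: add p5.
From p5 via lambda: add p1.
lambda-closure = {p0, p1, p2, p3, p5, p6, p8}, which has 7 states.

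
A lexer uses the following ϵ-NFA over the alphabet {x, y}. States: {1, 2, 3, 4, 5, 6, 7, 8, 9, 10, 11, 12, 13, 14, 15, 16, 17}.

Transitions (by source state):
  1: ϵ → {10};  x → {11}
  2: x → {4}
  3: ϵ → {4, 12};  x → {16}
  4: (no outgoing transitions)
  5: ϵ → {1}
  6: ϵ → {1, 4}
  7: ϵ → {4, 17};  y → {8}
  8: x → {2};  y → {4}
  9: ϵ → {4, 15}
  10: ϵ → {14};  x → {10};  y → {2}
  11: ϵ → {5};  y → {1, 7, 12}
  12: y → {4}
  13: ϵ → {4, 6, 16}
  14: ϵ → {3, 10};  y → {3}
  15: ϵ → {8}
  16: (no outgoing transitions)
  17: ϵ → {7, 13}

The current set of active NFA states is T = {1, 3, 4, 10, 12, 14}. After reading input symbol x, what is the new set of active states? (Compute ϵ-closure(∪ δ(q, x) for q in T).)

1 on x → {11}.
3 on x → {16}.
10 on x → {10}.
No x-transition from 4, 12, 14.
Union after reading x: {10, 11, 16}.
Now take the ϵ-closure:
From 10 via ϵ: add 14.
From 11 via ϵ: add 5.
From 5 via ϵ: add 1.
From 14 via ϵ: add 3.
From 3 via ϵ: add 4, 12.
No new states can be added; the closed set is {1, 3, 4, 5, 10, 11, 12, 14, 16}.

{1, 3, 4, 5, 10, 11, 12, 14, 16}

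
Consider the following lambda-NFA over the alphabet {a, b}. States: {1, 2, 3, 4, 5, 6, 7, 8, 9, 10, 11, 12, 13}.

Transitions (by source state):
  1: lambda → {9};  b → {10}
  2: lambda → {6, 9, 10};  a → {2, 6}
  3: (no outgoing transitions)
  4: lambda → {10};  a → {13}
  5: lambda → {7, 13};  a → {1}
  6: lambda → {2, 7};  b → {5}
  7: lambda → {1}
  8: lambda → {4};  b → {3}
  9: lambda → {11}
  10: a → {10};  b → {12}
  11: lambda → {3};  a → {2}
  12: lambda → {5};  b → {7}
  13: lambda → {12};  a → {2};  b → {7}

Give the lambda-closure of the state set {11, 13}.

{1, 3, 5, 7, 9, 11, 12, 13}

Start with {11, 13}.
From 11 via lambda: add 3.
From 13 via lambda: add 12.
From 12 via lambda: add 5.
From 5 via lambda: add 7.
From 7 via lambda: add 1.
From 1 via lambda: add 9.
No new states can be added; the closed set is {1, 3, 5, 7, 9, 11, 12, 13}.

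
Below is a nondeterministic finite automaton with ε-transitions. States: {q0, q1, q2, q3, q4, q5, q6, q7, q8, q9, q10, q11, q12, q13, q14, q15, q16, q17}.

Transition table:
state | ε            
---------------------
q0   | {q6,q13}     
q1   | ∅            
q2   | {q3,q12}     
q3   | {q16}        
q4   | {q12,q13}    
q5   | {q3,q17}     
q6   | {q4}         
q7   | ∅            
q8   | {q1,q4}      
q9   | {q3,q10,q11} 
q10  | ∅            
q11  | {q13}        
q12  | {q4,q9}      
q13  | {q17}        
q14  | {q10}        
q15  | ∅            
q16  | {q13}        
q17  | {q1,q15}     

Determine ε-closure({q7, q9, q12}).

{q1, q3, q4, q7, q9, q10, q11, q12, q13, q15, q16, q17}

Start with {q7, q9, q12}.
From q9 via ε: add q3, q10, q11.
From q12 via ε: add q4.
From q3 via ε: add q16.
From q4 via ε: add q13.
From q13 via ε: add q17.
From q17 via ε: add q1, q15.
No new states can be added; the closed set is {q1, q3, q4, q7, q9, q10, q11, q12, q13, q15, q16, q17}.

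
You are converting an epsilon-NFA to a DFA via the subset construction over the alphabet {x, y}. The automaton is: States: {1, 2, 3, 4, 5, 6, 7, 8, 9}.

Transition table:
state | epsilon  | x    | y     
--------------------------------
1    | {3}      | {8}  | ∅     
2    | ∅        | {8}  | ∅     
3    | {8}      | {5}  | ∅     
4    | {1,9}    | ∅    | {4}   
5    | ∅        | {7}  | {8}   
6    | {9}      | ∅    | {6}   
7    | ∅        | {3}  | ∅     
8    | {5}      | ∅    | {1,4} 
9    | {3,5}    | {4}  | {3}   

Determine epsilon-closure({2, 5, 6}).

Start with {2, 5, 6}.
From 6 via epsilon: add 9.
From 9 via epsilon: add 3.
From 3 via epsilon: add 8.
No new states can be added; the closed set is {2, 3, 5, 6, 8, 9}.

{2, 3, 5, 6, 8, 9}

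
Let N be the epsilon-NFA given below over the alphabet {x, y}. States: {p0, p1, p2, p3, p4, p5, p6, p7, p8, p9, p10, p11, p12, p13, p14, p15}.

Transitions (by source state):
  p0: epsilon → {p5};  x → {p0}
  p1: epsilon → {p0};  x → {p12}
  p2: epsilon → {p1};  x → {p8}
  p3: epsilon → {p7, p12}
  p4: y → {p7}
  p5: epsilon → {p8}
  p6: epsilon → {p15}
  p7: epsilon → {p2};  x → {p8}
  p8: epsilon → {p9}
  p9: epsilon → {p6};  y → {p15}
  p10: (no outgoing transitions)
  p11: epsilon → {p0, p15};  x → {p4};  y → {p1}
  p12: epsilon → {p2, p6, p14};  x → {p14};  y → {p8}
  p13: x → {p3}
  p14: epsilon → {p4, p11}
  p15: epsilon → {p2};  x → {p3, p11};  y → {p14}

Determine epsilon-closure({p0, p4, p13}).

Start with {p0, p4, p13}.
From p0 via epsilon: add p5.
From p5 via epsilon: add p8.
From p8 via epsilon: add p9.
From p9 via epsilon: add p6.
From p6 via epsilon: add p15.
From p15 via epsilon: add p2.
From p2 via epsilon: add p1.
No new states can be added; the closed set is {p0, p1, p2, p4, p5, p6, p8, p9, p13, p15}.

{p0, p1, p2, p4, p5, p6, p8, p9, p13, p15}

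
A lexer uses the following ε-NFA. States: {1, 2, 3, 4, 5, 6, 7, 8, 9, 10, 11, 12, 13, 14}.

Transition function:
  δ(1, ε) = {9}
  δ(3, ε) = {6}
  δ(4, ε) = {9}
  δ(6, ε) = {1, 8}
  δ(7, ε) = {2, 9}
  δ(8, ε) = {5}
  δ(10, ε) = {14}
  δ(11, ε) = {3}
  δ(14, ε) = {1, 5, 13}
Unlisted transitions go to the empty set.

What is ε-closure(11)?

{1, 3, 5, 6, 8, 9, 11}

Start with {11}.
From 11 via ε: add 3.
From 3 via ε: add 6.
From 6 via ε: add 1, 8.
From 1 via ε: add 9.
From 8 via ε: add 5.
No new states can be added; the closed set is {1, 3, 5, 6, 8, 9, 11}.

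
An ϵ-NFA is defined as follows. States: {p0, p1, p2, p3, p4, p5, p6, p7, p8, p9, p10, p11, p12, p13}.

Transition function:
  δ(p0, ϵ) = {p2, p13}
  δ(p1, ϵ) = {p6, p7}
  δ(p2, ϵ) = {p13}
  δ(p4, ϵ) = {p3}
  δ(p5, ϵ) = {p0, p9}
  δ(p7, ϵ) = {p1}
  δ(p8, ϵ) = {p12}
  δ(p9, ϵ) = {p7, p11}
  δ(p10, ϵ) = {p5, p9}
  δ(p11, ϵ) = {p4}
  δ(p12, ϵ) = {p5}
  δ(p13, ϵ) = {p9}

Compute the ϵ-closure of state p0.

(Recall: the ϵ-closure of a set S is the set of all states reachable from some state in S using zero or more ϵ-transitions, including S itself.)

{p0, p1, p2, p3, p4, p6, p7, p9, p11, p13}

Start with {p0}.
From p0 via ϵ: add p2, p13.
From p13 via ϵ: add p9.
From p9 via ϵ: add p7, p11.
From p7 via ϵ: add p1.
From p11 via ϵ: add p4.
From p1 via ϵ: add p6.
From p4 via ϵ: add p3.
No new states can be added; the closed set is {p0, p1, p2, p3, p4, p6, p7, p9, p11, p13}.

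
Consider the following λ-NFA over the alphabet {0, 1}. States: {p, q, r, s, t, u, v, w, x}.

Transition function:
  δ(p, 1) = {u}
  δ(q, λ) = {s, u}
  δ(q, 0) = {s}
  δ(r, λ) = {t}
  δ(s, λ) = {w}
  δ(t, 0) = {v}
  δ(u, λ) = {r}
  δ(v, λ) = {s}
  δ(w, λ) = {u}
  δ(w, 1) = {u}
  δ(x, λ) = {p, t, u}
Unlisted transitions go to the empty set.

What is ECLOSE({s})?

{r, s, t, u, w}

Start with {s}.
From s via λ: add w.
From w via λ: add u.
From u via λ: add r.
From r via λ: add t.
No new states can be added; the closed set is {r, s, t, u, w}.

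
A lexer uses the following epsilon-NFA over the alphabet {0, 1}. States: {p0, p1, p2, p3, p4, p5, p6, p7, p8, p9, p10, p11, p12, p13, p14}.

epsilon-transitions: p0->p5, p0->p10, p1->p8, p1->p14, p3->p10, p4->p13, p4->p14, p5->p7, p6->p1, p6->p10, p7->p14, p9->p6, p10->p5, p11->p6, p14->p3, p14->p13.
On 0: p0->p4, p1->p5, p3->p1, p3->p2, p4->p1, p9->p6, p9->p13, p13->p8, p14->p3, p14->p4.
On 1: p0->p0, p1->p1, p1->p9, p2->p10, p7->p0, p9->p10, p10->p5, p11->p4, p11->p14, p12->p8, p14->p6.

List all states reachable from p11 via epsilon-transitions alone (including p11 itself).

Start with {p11}.
From p11 via epsilon: add p6.
From p6 via epsilon: add p1, p10.
From p1 via epsilon: add p8, p14.
From p10 via epsilon: add p5.
From p5 via epsilon: add p7.
From p14 via epsilon: add p3, p13.
No new states can be added; the closed set is {p1, p3, p5, p6, p7, p8, p10, p11, p13, p14}.

{p1, p3, p5, p6, p7, p8, p10, p11, p13, p14}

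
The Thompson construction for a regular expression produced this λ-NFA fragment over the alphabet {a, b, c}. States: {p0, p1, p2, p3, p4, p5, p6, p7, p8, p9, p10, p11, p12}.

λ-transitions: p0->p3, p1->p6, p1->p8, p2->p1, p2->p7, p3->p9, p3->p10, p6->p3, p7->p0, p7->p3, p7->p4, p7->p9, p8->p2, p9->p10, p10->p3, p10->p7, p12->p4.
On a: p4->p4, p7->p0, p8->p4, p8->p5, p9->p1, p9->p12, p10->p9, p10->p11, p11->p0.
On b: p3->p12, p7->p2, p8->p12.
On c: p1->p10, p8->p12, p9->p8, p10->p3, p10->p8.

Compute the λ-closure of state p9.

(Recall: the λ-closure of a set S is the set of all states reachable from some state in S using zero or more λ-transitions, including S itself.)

Start with {p9}.
From p9 via λ: add p10.
From p10 via λ: add p3, p7.
From p7 via λ: add p0, p4.
No new states can be added; the closed set is {p0, p3, p4, p7, p9, p10}.

{p0, p3, p4, p7, p9, p10}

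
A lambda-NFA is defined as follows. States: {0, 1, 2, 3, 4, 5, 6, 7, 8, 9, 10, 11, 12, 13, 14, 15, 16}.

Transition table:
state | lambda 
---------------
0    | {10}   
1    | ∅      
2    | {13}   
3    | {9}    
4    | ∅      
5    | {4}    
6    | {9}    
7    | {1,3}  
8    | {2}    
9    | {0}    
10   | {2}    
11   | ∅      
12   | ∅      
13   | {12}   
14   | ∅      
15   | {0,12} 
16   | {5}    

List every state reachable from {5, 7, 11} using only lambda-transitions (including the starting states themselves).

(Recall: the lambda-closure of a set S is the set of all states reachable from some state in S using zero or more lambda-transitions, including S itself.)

Start with {5, 7, 11}.
From 5 via lambda: add 4.
From 7 via lambda: add 1, 3.
From 3 via lambda: add 9.
From 9 via lambda: add 0.
From 0 via lambda: add 10.
From 10 via lambda: add 2.
From 2 via lambda: add 13.
From 13 via lambda: add 12.
No new states can be added; the closed set is {0, 1, 2, 3, 4, 5, 7, 9, 10, 11, 12, 13}.

{0, 1, 2, 3, 4, 5, 7, 9, 10, 11, 12, 13}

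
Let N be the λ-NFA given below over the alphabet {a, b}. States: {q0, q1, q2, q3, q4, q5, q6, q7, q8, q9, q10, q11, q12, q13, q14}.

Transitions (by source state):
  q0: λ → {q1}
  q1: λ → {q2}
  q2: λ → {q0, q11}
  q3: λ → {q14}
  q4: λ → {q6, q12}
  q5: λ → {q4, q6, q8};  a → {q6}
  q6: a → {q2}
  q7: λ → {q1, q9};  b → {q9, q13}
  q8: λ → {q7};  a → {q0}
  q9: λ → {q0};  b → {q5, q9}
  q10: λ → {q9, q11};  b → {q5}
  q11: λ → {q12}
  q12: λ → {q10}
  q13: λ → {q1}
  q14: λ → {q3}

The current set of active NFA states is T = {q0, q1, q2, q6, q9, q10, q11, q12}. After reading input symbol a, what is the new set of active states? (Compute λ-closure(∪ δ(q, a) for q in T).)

{q0, q1, q2, q9, q10, q11, q12}

q6 on a → {q2}.
No a-transition from q0, q1, q2, q9, q10, q11, q12.
Union after reading a: {q2}.
Now take the λ-closure:
From q2 via λ: add q0, q11.
From q0 via λ: add q1.
From q11 via λ: add q12.
From q12 via λ: add q10.
From q10 via λ: add q9.
No new states can be added; the closed set is {q0, q1, q2, q9, q10, q11, q12}.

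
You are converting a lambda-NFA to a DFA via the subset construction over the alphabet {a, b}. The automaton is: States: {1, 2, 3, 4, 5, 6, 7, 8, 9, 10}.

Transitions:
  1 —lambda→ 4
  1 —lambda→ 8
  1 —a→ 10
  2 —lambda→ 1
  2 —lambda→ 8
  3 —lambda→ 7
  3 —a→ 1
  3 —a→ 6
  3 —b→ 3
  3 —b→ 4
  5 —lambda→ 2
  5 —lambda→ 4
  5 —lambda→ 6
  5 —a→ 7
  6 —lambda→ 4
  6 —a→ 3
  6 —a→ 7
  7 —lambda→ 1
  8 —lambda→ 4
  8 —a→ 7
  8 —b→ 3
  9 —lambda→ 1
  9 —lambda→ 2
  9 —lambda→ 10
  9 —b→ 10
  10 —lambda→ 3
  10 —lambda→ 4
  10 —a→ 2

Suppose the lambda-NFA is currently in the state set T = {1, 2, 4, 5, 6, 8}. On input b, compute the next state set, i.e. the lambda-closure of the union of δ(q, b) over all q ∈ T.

8 on b → {3}.
No b-transition from 1, 2, 4, 5, 6.
Union after reading b: {3}.
Now take the lambda-closure:
From 3 via lambda: add 7.
From 7 via lambda: add 1.
From 1 via lambda: add 4, 8.
No new states can be added; the closed set is {1, 3, 4, 7, 8}.

{1, 3, 4, 7, 8}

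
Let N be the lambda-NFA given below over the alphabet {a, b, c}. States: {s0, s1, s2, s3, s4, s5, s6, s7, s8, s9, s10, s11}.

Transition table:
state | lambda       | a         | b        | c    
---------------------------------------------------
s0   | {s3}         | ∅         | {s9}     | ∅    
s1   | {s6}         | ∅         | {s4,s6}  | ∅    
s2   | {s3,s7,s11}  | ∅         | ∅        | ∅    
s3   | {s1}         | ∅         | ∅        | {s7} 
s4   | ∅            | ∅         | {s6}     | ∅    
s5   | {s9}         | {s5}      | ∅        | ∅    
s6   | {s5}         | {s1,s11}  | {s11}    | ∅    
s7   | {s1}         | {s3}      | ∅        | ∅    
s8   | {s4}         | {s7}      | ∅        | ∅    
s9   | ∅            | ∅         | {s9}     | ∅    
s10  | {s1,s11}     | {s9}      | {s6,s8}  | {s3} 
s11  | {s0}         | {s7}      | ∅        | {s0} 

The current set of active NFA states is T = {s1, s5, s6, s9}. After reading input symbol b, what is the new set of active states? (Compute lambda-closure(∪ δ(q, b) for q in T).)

s1 on b → {s4, s6}.
s6 on b → {s11}.
s9 on b → {s9}.
No b-transition from s5.
Union after reading b: {s4, s6, s9, s11}.
Now take the lambda-closure:
From s6 via lambda: add s5.
From s11 via lambda: add s0.
From s0 via lambda: add s3.
From s3 via lambda: add s1.
No new states can be added; the closed set is {s0, s1, s3, s4, s5, s6, s9, s11}.

{s0, s1, s3, s4, s5, s6, s9, s11}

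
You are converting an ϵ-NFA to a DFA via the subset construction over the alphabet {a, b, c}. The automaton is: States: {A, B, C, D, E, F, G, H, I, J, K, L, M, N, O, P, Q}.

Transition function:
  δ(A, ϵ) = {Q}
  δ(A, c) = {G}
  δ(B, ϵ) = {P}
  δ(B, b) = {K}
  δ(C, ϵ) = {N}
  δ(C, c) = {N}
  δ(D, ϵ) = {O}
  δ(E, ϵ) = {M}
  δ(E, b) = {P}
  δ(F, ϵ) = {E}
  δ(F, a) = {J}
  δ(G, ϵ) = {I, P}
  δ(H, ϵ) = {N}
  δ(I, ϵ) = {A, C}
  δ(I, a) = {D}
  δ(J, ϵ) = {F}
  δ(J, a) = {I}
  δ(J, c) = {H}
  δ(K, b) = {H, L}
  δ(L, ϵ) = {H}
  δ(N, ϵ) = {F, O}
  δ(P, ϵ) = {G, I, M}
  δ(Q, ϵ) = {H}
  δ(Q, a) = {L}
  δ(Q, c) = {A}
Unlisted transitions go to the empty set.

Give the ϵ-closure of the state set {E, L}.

{E, F, H, L, M, N, O}

Start with {E, L}.
From E via ϵ: add M.
From L via ϵ: add H.
From H via ϵ: add N.
From N via ϵ: add F, O.
No new states can be added; the closed set is {E, F, H, L, M, N, O}.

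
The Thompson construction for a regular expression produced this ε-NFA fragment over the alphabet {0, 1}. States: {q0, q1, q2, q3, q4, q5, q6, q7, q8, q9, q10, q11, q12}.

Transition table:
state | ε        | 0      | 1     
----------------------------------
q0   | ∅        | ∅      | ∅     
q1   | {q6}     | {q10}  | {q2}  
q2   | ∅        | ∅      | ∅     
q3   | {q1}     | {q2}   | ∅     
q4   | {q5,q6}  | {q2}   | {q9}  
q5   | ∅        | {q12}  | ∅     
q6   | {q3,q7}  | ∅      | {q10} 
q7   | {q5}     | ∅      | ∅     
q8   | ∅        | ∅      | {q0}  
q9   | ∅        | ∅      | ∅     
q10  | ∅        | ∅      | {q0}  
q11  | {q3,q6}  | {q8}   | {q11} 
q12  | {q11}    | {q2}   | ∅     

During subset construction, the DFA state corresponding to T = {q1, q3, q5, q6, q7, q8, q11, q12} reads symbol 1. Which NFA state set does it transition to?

{q0, q1, q2, q3, q5, q6, q7, q10, q11}

q1 on 1 → {q2}.
q6 on 1 → {q10}.
q8 on 1 → {q0}.
q11 on 1 → {q11}.
No 1-transition from q3, q5, q7, q12.
Union after reading 1: {q0, q2, q10, q11}.
Now take the ε-closure:
From q11 via ε: add q3, q6.
From q3 via ε: add q1.
From q6 via ε: add q7.
From q7 via ε: add q5.
No new states can be added; the closed set is {q0, q1, q2, q3, q5, q6, q7, q10, q11}.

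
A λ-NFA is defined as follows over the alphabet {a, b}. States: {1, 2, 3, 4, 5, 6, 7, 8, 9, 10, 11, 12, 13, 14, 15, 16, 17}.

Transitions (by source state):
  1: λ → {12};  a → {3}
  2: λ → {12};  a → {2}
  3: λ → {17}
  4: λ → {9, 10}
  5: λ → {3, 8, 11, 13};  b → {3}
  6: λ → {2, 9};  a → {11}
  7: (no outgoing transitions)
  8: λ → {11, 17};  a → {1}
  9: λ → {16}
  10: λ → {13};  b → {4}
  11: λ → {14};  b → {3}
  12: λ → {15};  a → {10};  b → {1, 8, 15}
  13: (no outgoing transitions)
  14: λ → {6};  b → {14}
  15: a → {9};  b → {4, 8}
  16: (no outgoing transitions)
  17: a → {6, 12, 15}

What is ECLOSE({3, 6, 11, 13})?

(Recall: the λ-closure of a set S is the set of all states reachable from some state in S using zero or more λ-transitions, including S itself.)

Start with {3, 6, 11, 13}.
From 3 via λ: add 17.
From 6 via λ: add 2, 9.
From 11 via λ: add 14.
From 2 via λ: add 12.
From 9 via λ: add 16.
From 12 via λ: add 15.
No new states can be added; the closed set is {2, 3, 6, 9, 11, 12, 13, 14, 15, 16, 17}.

{2, 3, 6, 9, 11, 12, 13, 14, 15, 16, 17}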